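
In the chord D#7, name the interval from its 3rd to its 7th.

The chord tones of D#7 (D# dominant seventh) are D#-F##-A#-C#.
The 3rd is F## and the 7th is C#.
From F## to C#: 6 semitones over a fifth = diminished.
That tritone between 3rd and 7th is what gives the dominant seventh its pull toward resolution.

diminished 5th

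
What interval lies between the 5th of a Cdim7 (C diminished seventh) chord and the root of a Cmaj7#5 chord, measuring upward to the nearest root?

The 5th of Cdim7 (C diminished seventh) is G♭; the root of Cmaj7#5 is C.
G♭ up to C is 6 semitones, a half step wider than a perfect fourth, so the interval is augmented.

augmented fourth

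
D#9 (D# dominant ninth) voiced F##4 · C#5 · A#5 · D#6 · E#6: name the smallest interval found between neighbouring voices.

Adjacent intervals: F##4→C#5 = diminished fifth; C#5→A#5 = major sixth; A#5→D#6 = perfect fourth; D#6→E#6 = major second.
The smallest is D#6 to E#6, a major second (2 semitones).

major 2nd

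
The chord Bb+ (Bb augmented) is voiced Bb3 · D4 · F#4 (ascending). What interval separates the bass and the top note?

The outer voices are Bb3 and F#4.
Bb up to F# is 8 semitones, a half step wider than a perfect fifth, so the interval is augmented.

augmented 5th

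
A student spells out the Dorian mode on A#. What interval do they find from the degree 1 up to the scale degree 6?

The scale runs A# B# C# D# E# F## G#.
The degree 1 is A# and the degree 6 is F##.
A# up to F## spans 6 letter names and 9 semitones — a major sixth.

major sixth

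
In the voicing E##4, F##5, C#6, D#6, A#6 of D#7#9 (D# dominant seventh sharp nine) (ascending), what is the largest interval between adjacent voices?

minor 9th

Adjacent intervals: E##4→F##5 = minor ninth; F##5→C#6 = diminished fifth; C#6→D#6 = major second; D#6→A#6 = perfect fifth.
The largest is E##4 to F##5, a minor ninth (13 semitones).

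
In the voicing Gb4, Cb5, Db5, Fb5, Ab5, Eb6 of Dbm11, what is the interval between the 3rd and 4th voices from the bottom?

Those voices are Db5 and Fb5.
From Db to Fb: 3 semitones over a third = minor.

minor third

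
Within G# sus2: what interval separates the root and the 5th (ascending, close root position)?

Spelling the chord: G#–A#–D#.
The root is G# and the 5th is D#.
Counting 5 letters and 7 half steps from G# gives a perfect fifth.

perfect fifth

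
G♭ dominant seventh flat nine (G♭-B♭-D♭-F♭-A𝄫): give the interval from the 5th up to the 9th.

diminished fifth

That puts D♭ below A𝄫.
From D♭ to A𝄫: 6 semitones over a fifth = diminished.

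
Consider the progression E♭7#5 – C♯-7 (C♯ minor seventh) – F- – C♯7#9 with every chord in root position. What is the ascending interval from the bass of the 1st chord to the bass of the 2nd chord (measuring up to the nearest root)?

The roots are E♭ and C♯.
6 letter names make it a sixth; at 10 semitones (a half step wider than major) the quality is augmented.

augmented sixth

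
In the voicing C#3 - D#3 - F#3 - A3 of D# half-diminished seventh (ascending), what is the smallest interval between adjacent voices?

major second

Adjacent intervals: C#3→D#3 = major second; D#3→F#3 = minor third; F#3→A3 = minor third.
The smallest is C#3 to D#3, a major second (2 semitones).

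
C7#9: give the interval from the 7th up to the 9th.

augmented 3rd

The chord tones of C dominant seventh sharp nine are C E G Bb D#.
7th = Bb; 9th = D#.
Bb up to D# is 5 semitones, a half step wider than a major third, so the interval is augmented.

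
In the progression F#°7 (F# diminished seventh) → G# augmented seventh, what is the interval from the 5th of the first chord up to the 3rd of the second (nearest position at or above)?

augmented 7th

F#°7 (F# diminished seventh) has C as its 5th, and G# augmented seventh has B# as its 3rd.
7 letter names make it a seventh; at 12 semitones (a half step wider than major) the quality is augmented.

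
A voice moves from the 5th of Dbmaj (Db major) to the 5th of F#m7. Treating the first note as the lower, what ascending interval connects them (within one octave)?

A3

Dbmaj (Db major) has Ab as its 5th, and F#m7 has C# as its 5th.
From Ab to C#: 5 semitones over a third = augmented.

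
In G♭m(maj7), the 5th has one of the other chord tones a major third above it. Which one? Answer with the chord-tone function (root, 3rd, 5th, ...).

The chord tones of G♭mM7 are G♭ B𝄫 D♭ F.
The 5th is D♭. A major third above D♭ is F.
F is the chord's 7th.

7th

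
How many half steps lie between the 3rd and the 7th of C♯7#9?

The chord tones of C♯7#9 (C♯ dominant seventh sharp nine) are C♯, E♯, G♯, B, D𝄪.
E♯ to B is a diminished fifth: 6 semitones.

6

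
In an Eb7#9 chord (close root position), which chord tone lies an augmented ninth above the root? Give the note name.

F#

Eb7#9: Eb, G, Bb, Db, F#.
The root is Eb. An augmented ninth above Eb is F#.
F# is the chord's 9th.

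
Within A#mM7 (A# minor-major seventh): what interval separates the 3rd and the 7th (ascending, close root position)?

The chord tones of A#m(maj7) (A# minor-major seventh) are A#, C#, E#, G##.
So we need the interval from C# up to G##.
C# up to G## is 8 semitones, a half step wider than a perfect fifth, so the interval is augmented.

augmented 5th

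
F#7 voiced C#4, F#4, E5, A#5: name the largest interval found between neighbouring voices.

Adjacent intervals: C#4→F#4 = perfect fourth; F#4→E5 = minor seventh; E5→A#5 = augmented fourth.
The largest is F#4 to E5, a minor seventh (10 semitones).

minor 7th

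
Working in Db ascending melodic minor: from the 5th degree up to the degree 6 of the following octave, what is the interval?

The scale runs Db Eb Fb Gb Ab Bb C.
So we need the interval from Ab up to Bb.
From Ab to Bb is 14 semitones, exactly the major ninth.

M9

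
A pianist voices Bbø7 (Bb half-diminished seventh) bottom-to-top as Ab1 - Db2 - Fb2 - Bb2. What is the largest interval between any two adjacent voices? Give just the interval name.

Adjacent intervals: Ab1→Db2 = perfect fourth; Db2→Fb2 = minor third; Fb2→Bb2 = augmented fourth.
The largest is Fb2 to Bb2, an augmented fourth (6 semitones).

augmented fourth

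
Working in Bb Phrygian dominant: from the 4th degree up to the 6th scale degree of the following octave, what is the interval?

The scale runs Bb Cb D Eb F Gb Ab.
That puts Eb below Gb.
From Eb to Gb: 15 semitones over a tenth = minor.

minor tenth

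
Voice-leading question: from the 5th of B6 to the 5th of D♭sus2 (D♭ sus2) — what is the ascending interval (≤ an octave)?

B6 has F♯ as its 5th, and D♭sus2 (D♭ sus2) has A♭ as its 5th.
F♯ up to A♭ is 2 semitones, a whole step narrower than a major third, so the interval is diminished.

diminished third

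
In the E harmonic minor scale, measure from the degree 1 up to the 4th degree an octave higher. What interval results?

perfect eleventh

E harmonic minor: E F# G A B C D#.
The degree 1 is E and the 4th degree (up an octave) is A.
E up to A spans 11 letter names and 17 semitones — a perfect eleventh.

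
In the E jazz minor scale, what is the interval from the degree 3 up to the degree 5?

major 3rd

The scale runs E F# G A B C# D#.
That puts G below B.
G up to B spans 3 letter names and 4 semitones — a major third.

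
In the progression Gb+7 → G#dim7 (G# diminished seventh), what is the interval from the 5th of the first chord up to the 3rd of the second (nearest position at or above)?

The 5th of Gb+7 is D; the 3rd of G#dim7 (G# diminished seventh) is B.
From D to B is 9 semitones, exactly the major sixth.

M6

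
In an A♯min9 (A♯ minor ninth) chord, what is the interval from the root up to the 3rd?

minor 3rd

Spelling the chord: A♯–C♯–E♯–G♯–B♯.
So we need the interval from A♯ up to C♯.
From A♯ to C♯: 3 semitones over a third = minor.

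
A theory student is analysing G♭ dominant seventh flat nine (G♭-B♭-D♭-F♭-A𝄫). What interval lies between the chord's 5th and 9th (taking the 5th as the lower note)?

d5

That puts D♭ below A𝄫.
D♭ up to A𝄫 is 6 semitones, a half step narrower than a perfect fifth, so the interval is diminished.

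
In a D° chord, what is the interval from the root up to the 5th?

diminished fifth

The chord tones of Ddim (D diminished) are D F Ab.
That puts D below Ab.
D up to Ab is 6 semitones, a half step narrower than a perfect fifth, so the interval is diminished.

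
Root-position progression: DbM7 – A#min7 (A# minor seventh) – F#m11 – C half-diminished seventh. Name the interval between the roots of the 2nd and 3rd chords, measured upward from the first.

The roots are A# and F#.
A# up to F# is 8 semitones, a half step narrower than a major sixth, so the interval is minor.

minor sixth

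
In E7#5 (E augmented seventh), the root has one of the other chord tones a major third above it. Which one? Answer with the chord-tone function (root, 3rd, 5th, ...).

Eaug7 (E augmented seventh): E-G#-B#-D.
The root is E. A major third above E is G#.
G# is the chord's 3rd.

3rd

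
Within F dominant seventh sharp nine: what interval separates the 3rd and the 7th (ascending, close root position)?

F dominant seventh sharp nine: F-A-C-E♭-G♯.
That puts A below E♭.
A up to E♭ is 6 semitones, a half step narrower than a perfect fifth, so the interval is diminished.

diminished fifth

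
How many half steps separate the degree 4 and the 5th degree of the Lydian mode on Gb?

1

The scale is Gb Ab Bb C Db Eb F.
C up to Db is a minor second — 1 semitone.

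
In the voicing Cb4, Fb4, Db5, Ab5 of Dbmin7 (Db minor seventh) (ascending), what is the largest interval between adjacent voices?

major sixth

Adjacent intervals: Cb4→Fb4 = perfect fourth; Fb4→Db5 = major sixth; Db5→Ab5 = perfect fifth.
The largest is Fb4 to Db5, a major sixth (9 semitones).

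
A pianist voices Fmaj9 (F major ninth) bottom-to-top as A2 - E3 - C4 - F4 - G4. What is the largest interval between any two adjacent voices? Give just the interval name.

Adjacent intervals: A2→E3 = perfect fifth; E3→C4 = minor sixth; C4→F4 = perfect fourth; F4→G4 = major second.
The largest is E3 to C4, a minor sixth (8 semitones).

minor sixth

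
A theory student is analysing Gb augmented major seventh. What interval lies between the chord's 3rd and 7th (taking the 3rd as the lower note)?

perfect fifth

Gb augmented major seventh is spelled Gb-Bb-D-F.
The 3rd is Bb and the 7th is F.
Bb up to F spans 5 letter names and 7 semitones — a perfect fifth.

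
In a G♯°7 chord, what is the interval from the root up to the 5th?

Spelling the chord: G♯–B–D–F.
The root is G♯ and the 5th is D.
G♯ up to D is 6 semitones, a half step narrower than a perfect fifth, so the interval is diminished.

d5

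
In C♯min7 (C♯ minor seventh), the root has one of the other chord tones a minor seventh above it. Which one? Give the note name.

B

The chord tones of C♯m7 are C♯, E, G♯, B.
The root is C♯. A minor seventh above C♯ is B.
B is the chord's 7th.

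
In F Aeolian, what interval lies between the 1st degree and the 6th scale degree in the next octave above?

minor thirteenth

F natural minor: F G Ab Bb C Db Eb.
So we need the interval from F up to Db.
From F to Db: 20 semitones over a thirteenth = minor.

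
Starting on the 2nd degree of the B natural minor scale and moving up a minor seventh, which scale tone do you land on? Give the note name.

The scale is B C# D E F# G A.
The 2nd degree is C#; a minor seventh above that is B — scale degree 1.

B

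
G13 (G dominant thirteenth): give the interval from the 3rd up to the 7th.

The chord tones of G dominant thirteenth are G–B–D–F–A–E.
That puts B below F.
B up to F is 6 semitones, a half step narrower than a perfect fifth, so the interval is diminished.
This 3–7 tritone is the characteristic tension at the heart of the dominant sound.

diminished fifth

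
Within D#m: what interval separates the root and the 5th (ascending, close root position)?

perfect fifth

D#- (D# minor) is spelled D#, F#, A#.
That puts D# below A#.
Counting 5 letters and 7 half steps from D# gives a perfect fifth.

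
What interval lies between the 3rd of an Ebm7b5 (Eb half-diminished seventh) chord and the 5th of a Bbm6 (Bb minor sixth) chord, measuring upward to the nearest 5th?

The 3rd of Ebm7b5 (Eb half-diminished seventh) is Gb; the 5th of Bbm6 (Bb minor sixth) is F.
Counting 7 letters and 11 half steps from Gb gives a major seventh.

major seventh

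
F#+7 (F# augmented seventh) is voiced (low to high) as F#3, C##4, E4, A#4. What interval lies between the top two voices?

Those voices are E4 and A#4.
4 letter names make it a fourth; at 6 semitones (a half step wider than perfect) the quality is augmented.

augmented fourth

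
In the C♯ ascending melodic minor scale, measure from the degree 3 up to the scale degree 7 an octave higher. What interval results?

augmented twelfth

C♯ melodic minor: C♯ D♯ E F♯ G♯ A♯ B♯.
The degree 3 is E and the 7th scale degree (up an octave) is B♯.
12 letter names make it a twelfth; at 20 semitones (a half step wider than perfect) the quality is augmented.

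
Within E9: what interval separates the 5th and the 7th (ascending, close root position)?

E9 is spelled E-G#-B-D-F#.
So we need the interval from B up to D.
From B to D: 3 semitones over a third = minor.

minor third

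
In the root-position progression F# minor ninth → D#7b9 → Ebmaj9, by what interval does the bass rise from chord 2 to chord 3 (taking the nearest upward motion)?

diminished second

The roots are D# and Eb.
2 letter names make it a second; at 0 semitones (a whole step narrower than major) the quality is diminished.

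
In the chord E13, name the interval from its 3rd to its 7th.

d5

Spelling the chord: E G# B D F# C#.
That puts G# below D.
G# up to D is 6 semitones, a half step narrower than a perfect fifth, so the interval is diminished.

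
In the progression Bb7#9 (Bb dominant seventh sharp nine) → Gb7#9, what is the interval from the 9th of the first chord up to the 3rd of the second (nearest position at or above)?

diminished 7th

Bb7#9 (Bb dominant seventh sharp nine) has C# as its 9th, and Gb7#9 has Bb as its 3rd.
From C# to Bb: 9 semitones over a seventh = diminished.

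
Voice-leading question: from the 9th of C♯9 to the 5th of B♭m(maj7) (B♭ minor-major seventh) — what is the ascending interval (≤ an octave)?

diminished third

The 9th of C♯9 is D♯; the 5th of B♭m(maj7) (B♭ minor-major seventh) is F.
3 letter names make it a third; at 2 semitones (a whole step narrower than major) the quality is diminished.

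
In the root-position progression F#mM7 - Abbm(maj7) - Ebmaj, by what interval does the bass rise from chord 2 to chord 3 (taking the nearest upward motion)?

augmented 5th

The roots are Abb and Eb.
Abb up to Eb is 8 semitones, a half step wider than a perfect fifth, so the interval is augmented.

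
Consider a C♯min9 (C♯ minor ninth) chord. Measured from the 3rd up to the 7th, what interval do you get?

P5

The chord tones of C♯min9 are C♯-E-G♯-B-D♯.
The 3rd is E and the 7th is B.
E up to B spans 5 letter names and 7 semitones — a perfect fifth.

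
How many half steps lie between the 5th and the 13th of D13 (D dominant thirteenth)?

D13 (D dominant thirteenth): D-F#-A-C-E-B.
A to B is a major ninth: 14 semitones.

14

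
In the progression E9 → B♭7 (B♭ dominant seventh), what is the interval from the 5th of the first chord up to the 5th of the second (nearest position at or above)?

E9 has B as its 5th, and B♭7 (B♭ dominant seventh) has F as its 5th.
From B to F: 6 semitones over a fifth = diminished.

diminished 5th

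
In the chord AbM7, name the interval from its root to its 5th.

perfect 5th

The chord tones of AbΔ7 (Ab major seventh) are Ab-C-Eb-G.
So we need the interval from Ab up to Eb.
Counting 5 letters and 7 half steps from Ab gives a perfect fifth.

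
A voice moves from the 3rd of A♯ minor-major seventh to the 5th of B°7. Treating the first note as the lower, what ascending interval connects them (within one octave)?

The 3rd of A♯ minor-major seventh is C♯; the 5th of B°7 is F.
4 letter names make it a fourth; at 4 semitones (a half step narrower than perfect) the quality is diminished.

d4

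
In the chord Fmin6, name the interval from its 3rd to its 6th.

augmented fourth

The chord tones of F minor sixth are F–Ab–C–D.
That puts Ab below D.
Ab up to D is 6 semitones, a half step wider than a perfect fourth, so the interval is augmented.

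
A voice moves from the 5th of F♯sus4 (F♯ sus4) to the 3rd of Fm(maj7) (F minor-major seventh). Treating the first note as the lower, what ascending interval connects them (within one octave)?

The 5th of F♯sus4 (F♯ sus4) is C♯; the 3rd of Fm(maj7) (F minor-major seventh) is A♭.
From C♯ to A♭: 7 semitones over a sixth = diminished.

diminished 6th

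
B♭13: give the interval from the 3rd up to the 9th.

B♭13: B♭, D, F, A♭, C, G.
The 3rd is D and the 9th is C.
7 letter names make it a seventh; at 10 semitones (a half step narrower than major) the quality is minor.

m7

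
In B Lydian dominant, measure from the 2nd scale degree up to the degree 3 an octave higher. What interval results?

M9

The scale runs B C# D# E# F# G# A.
That puts C# below D#.
Counting 9 letters and 14 half steps from C# gives a major ninth.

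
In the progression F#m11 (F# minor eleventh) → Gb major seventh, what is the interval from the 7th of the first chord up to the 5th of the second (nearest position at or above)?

The 7th of F#m11 (F# minor eleventh) is E; the 5th of Gb major seventh is Db.
From E to Db: 9 semitones over a seventh = diminished.

d7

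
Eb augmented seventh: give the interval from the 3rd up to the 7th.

Spelling the chord: Eb-G-B-Db.
3rd = G; 7th = Db.
5 letter names make it a fifth; at 6 semitones (a half step narrower than perfect) the quality is diminished.

diminished fifth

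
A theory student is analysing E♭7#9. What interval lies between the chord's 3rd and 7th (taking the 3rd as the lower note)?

diminished fifth

E♭7#9 (E♭ dominant seventh sharp nine): E♭-G-B♭-D♭-F♯.
That puts G below D♭.
G up to D♭ is 6 semitones, a half step narrower than a perfect fifth, so the interval is diminished.
That tritone between 3rd and 7th is what gives the dominant seventh its pull toward resolution.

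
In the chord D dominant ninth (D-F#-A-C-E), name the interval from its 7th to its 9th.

So we need the interval from C up to E.
C up to E spans 3 letter names and 4 semitones — a major third.

major third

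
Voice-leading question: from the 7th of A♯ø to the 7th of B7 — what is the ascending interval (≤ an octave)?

minor second

A♯ø has G♯ as its 7th, and B7 has A as its 7th.
G♯ up to A is 1 semitone, a half step narrower than a major second, so the interval is minor.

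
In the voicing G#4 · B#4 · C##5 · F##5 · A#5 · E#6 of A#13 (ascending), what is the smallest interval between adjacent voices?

major second

Adjacent intervals: G#4→B#4 = major third; B#4→C##5 = major second; C##5→F##5 = perfect fourth; F##5→A#5 = minor third; A#5→E#6 = perfect fifth.
The smallest is B#4 to C##5, a major second (2 semitones).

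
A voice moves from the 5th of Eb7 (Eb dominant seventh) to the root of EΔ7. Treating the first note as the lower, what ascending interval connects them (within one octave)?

Eb7 (Eb dominant seventh) has Bb as its 5th, and EΔ7 has E as its root.
Bb up to E is 6 semitones, a half step wider than a perfect fourth, so the interval is augmented.

augmented 4th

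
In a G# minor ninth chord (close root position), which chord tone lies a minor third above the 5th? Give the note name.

F#

Spelling the chord: G#–B–D#–F#–A#.
The 5th is D#. A minor third above D# is F#.
F# is the chord's 7th.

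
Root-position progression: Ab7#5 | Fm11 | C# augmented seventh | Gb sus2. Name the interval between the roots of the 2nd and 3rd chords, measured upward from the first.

augmented fifth

The roots are F and C#.
From F to C#: 8 semitones over a fifth = augmented.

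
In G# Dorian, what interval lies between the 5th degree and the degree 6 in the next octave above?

M9

The scale runs G# A# B C# D# E# F#.
5th degree = D#; 6th degree (up an octave) = E#.
D# up to E# spans 9 letter names and 14 semitones — a major ninth.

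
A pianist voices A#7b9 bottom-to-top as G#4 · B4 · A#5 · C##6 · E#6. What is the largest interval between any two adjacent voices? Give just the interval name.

Adjacent intervals: G#4→B4 = minor third; B4→A#5 = major seventh; A#5→C##6 = major third; C##6→E#6 = minor third.
The largest is B4 to A#5, a major seventh (11 semitones).

major seventh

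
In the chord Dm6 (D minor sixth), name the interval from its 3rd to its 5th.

Dmin6 is spelled D–F–A–B.
So we need the interval from F up to A.
F up to A spans 3 letter names and 4 semitones — a major third.

major 3rd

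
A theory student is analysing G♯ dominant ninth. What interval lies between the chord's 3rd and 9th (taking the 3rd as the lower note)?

G♯9 (G♯ dominant ninth) is spelled G♯, B♯, D♯, F♯, A♯.
The 3rd is B♯ and the 9th is A♯.
From B♯ to A♯: 10 semitones over a seventh = minor.

m7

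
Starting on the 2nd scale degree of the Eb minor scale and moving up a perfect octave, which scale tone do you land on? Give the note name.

The scale is Eb F Gb Ab Bb Cb Db.
The 2nd scale degree is F; a perfect octave above that is F — scale degree 2.

F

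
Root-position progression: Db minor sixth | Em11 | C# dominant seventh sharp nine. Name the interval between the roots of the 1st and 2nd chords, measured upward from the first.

The roots are Db and E.
From Db to E: 3 semitones over a second = augmented.

augmented 2nd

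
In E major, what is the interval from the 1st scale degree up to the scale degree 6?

major sixth

The scale runs E F# G# A B C# D#.
That puts E below C#.
Counting 6 letters and 9 half steps from E gives a major sixth.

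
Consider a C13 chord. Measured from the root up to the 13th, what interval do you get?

The chord tones of C13 (C dominant thirteenth) are C E G Bb D A.
Root = C; 13th = A.
From C to A is 21 semitones, exactly the major thirteenth.

major 13th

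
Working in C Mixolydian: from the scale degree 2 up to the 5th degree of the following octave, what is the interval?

Spelling C Mixolydian: C D E F G A Bb.
So we need the interval from D up to G.
D up to G spans 11 letter names and 17 semitones — a perfect eleventh.

perfect 11th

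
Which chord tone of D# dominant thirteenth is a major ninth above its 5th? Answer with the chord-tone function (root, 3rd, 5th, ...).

13th

D#13: D#-F##-A#-C#-E#-B#.
The 5th is A#. A major ninth above A# is B#.
B# is the chord's 13th.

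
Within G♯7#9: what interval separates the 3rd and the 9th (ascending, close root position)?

G♯7#9 (G♯ dominant seventh sharp nine): G♯ B♯ D♯ F♯ A𝄪.
The 3rd is B♯ and the 9th is A𝄪.
B♯ up to A𝄪 spans 7 letter names and 11 semitones — a major seventh.

major seventh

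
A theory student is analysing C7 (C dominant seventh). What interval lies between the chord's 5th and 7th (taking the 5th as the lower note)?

minor third

Spelling the chord: C–E–G–Bb.
That puts G below Bb.
From G to Bb: 3 semitones over a third = minor.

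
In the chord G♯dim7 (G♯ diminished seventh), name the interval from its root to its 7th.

G♯dim7 (G♯ diminished seventh): G♯, B, D, F.
The root is G♯ and the 7th is F.
From G♯ to F: 9 semitones over a seventh = diminished.

diminished 7th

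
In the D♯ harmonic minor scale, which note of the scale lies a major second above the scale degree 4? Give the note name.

The scale is D♯ E♯ F♯ G♯ A♯ B C𝄪.
The scale degree 4 is G♯; a major second above that is A♯ — scale degree 5.

A#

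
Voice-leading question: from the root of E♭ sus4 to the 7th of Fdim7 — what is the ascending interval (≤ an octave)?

diminished octave

E♭ sus4 has E♭ as its root, and Fdim7 has E𝄫 as its 7th.
From E♭ to E𝄫: 11 semitones over an octave = diminished.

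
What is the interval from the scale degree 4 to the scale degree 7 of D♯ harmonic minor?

D♯ harmonic minor: D♯ E♯ F♯ G♯ A♯ B C𝄪.
So we need the interval from G♯ up to C𝄪.
G♯ up to C𝄪 is 6 semitones, a half step wider than a perfect fourth, so the interval is augmented.

augmented 4th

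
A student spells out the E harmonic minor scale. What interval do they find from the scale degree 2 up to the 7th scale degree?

Spelling the E harmonic minor scale: E F♯ G A B C D♯.
The scale degree 2 is F♯ and the 7th degree is D♯.
From F♯ to D♯ is 9 semitones, exactly the major sixth.

major sixth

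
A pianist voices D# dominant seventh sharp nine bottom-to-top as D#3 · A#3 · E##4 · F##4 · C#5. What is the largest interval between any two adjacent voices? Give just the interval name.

Adjacent intervals: D#3→A#3 = perfect fifth; A#3→E##4 = augmented fifth; E##4→F##4 = minor second; F##4→C#5 = diminished fifth.
The largest is A#3 to E##4, an augmented fifth (8 semitones).

augmented fifth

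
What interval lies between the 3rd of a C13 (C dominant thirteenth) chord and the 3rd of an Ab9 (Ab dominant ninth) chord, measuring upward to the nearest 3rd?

minor sixth

The 3rd of C13 (C dominant thirteenth) is E; the 3rd of Ab9 (Ab dominant ninth) is C.
6 letter names make it a sixth; at 8 semitones (a half step narrower than major) the quality is minor.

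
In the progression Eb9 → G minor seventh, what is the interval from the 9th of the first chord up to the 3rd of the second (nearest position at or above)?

perfect fourth

The 9th of Eb9 is F; the 3rd of G minor seventh is Bb.
F up to Bb spans 4 letter names and 5 semitones — a perfect fourth.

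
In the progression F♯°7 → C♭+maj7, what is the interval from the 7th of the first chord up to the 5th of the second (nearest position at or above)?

major 3rd

F♯°7 has E♭ as its 7th, and C♭+maj7 has G as its 5th.
From E♭ to G is 4 semitones, exactly the major third.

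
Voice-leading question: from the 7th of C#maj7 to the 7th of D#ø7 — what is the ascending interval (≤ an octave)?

m2

C#maj7 has B# as its 7th, and D#ø7 has C# as its 7th.
2 letter names make it a second; at 1 semitone (a half step narrower than major) the quality is minor.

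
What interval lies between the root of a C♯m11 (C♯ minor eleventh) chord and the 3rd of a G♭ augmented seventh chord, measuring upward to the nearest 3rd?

C♯m11 (C♯ minor eleventh) has C♯ as its root, and G♭ augmented seventh has B♭ as its 3rd.
7 letter names make it a seventh; at 9 semitones (a whole step narrower than major) the quality is diminished.

diminished seventh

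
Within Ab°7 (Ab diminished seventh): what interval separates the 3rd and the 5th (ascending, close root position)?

minor third

Spelling the chord: Ab-Cb-Ebb-Gbb.
The 3rd is Cb and the 5th is Ebb.
3 letter names make it a third; at 3 semitones (a half step narrower than major) the quality is minor.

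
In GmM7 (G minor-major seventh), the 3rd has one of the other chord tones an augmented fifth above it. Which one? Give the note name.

F#

GmM7: G B♭ D F♯.
The 3rd is B♭. An augmented fifth above B♭ is F♯.
F♯ is the chord's 7th.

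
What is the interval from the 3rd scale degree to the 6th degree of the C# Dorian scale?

Spelling the C# Dorian scale: C# D# E F# G# A# B.
That puts E below A#.
E up to A# is 6 semitones, a half step wider than a perfect fourth, so the interval is augmented.

augmented fourth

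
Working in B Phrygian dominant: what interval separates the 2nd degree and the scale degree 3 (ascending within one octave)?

The scale runs B C D♯ E F♯ G A.
The 2nd degree is C and the 3rd scale degree is D♯.
2 letter names make it a second; at 3 semitones (a half step wider than major) the quality is augmented.

augmented second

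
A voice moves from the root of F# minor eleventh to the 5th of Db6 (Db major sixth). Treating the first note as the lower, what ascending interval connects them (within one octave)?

diminished 3rd

The root of F# minor eleventh is F#; the 5th of Db6 (Db major sixth) is Ab.
F# up to Ab is 2 semitones, a whole step narrower than a major third, so the interval is diminished.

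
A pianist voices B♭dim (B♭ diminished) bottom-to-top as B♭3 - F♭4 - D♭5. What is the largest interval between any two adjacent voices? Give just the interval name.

Adjacent intervals: B♭3→F♭4 = diminished fifth; F♭4→D♭5 = major sixth.
The largest is F♭4 to D♭5, a major sixth (9 semitones).

major sixth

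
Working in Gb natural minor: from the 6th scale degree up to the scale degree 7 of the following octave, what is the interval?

Gb natural minor: Gb Ab Bbb Cb Db Ebb Fb.
So we need the interval from Ebb up to Fb.
Ebb up to Fb spans 9 letter names and 14 semitones — a major ninth.

M9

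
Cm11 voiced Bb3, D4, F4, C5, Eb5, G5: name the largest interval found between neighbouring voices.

Adjacent intervals: Bb3→D4 = major third; D4→F4 = minor third; F4→C5 = perfect fifth; C5→Eb5 = minor third; Eb5→G5 = major third.
The largest is F4 to C5, a perfect fifth (7 semitones).

perfect 5th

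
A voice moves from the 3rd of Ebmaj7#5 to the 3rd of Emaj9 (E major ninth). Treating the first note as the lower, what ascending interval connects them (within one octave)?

augmented unison

Ebmaj7#5 has G as its 3rd, and Emaj9 (E major ninth) has G# as its 3rd.
1 letter names make it a unison; at 1 semitone (a half step wider than perfect) the quality is augmented.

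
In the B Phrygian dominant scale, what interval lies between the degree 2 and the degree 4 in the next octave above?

Spelling the B Phrygian dominant scale: B C D# E F# G A.
So we need the interval from C up to E.
Counting 10 letters and 16 half steps from C gives a major tenth.

major 10th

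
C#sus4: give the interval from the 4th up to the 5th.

major second

The chord tones of C#sus4 (C# sus4) are C#–F#–G#.
4th = F#; 5th = G#.
Counting 2 letters and 2 half steps from F# gives a major second.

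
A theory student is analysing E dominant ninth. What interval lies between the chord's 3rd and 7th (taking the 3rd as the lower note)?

d5

E dominant ninth: E G♯ B D F♯.
The 3rd is G♯ and the 7th is D.
G♯ up to D is 6 semitones, a half step narrower than a perfect fifth, so the interval is diminished.
That tritone between 3rd and 7th is what gives the dominant seventh its pull toward resolution.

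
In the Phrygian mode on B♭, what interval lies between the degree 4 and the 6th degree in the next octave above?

minor tenth

B♭ phrygian: B♭ C♭ D♭ E♭ F G♭ A♭.
That puts E♭ below G♭.
From E♭ to G♭: 15 semitones over a tenth = minor.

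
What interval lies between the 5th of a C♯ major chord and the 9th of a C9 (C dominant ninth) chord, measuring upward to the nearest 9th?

C♯ major has G♯ as its 5th, and C9 (C dominant ninth) has D as its 9th.
From G♯ to D: 6 semitones over a fifth = diminished.

diminished fifth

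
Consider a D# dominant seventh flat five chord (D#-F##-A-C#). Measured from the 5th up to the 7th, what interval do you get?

major third

The 5th is A and the 7th is C#.
Counting 3 letters and 4 half steps from A gives a major third.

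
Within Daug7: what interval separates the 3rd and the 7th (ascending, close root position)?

The chord tones of D augmented seventh are D F♯ A♯ C.
So we need the interval from F♯ up to C.
F♯ up to C is 6 semitones, a half step narrower than a perfect fifth, so the interval is diminished.

diminished fifth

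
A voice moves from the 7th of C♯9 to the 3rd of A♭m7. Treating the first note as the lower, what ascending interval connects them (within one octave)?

C♯9 has B as its 7th, and A♭m7 has C♭ as its 3rd.
B up to C♭ is 0 semitones, a whole step narrower than a major second, so the interval is diminished.

diminished 2nd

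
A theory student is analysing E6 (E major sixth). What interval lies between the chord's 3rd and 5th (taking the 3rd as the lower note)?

minor third

The chord tones of E6 (E major sixth) are E, G#, B, C#.
3rd = G#; 5th = B.
From G# to B: 3 semitones over a third = minor.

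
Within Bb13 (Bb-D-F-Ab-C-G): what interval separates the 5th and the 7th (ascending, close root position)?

m3

That puts F below Ab.
3 letter names make it a third; at 3 semitones (a half step narrower than major) the quality is minor.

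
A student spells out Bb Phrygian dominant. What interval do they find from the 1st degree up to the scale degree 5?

P5

Bb phrygian dominant: Bb Cb D Eb F Gb Ab.
That puts Bb below F.
From Bb to F is 7 semitones, exactly the perfect fifth.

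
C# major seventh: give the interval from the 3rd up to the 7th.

C# major seventh is spelled C#-E#-G#-B#.
The 3rd is E# and the 7th is B#.
E# up to B# spans 5 letter names and 7 semitones — a perfect fifth.

perfect fifth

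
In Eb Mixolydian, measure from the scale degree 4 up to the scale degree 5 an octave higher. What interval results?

The scale runs Eb F G Ab Bb C Db.
The scale degree 4 is Ab and the degree 5 (up an octave) is Bb.
From Ab to Bb is 14 semitones, exactly the major ninth.

major ninth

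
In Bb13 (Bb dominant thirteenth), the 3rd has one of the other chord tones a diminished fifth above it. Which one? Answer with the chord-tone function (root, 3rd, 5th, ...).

7th

Spelling the chord: Bb, D, F, Ab, C, G.
The 3rd is D. A diminished fifth above D is Ab.
Ab is the chord's 7th.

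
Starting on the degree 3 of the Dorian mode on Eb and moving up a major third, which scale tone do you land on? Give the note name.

The scale is Eb F Gb Ab Bb C Db.
The degree 3 is Gb; a major third above that is Bb — scale degree 5.

Bb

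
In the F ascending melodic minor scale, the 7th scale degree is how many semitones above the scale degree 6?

2

The scale is F G Ab Bb C D E.
D up to E is a major second — 2 semitones.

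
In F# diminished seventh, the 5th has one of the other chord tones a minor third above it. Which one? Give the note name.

Spelling the chord: F# A C Eb.
The 5th is C. A minor third above C is Eb.
Eb is the chord's 7th.

Eb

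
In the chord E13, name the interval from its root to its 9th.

The chord tones of E13 are E G# B D F# C#.
So we need the interval from E up to F#.
Counting 9 letters and 14 half steps from E gives a major ninth.

major ninth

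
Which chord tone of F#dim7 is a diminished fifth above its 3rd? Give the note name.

The chord tones of F#°7 (F# diminished seventh) are F#, A, C, Eb.
The 3rd is A. A diminished fifth above A is Eb.
Eb is the chord's 7th.

Eb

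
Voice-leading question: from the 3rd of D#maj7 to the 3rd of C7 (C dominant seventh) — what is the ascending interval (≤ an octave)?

diminished 7th

D#maj7 has F## as its 3rd, and C7 (C dominant seventh) has E as its 3rd.
F## up to E is 9 semitones, a whole step narrower than a major seventh, so the interval is diminished.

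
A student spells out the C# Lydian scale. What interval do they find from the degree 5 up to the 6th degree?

Spelling the C# Lydian scale: C# D# E# F## G# A# B#.
That puts G# below A#.
From G# to A# is 2 semitones, exactly the major second.

major 2nd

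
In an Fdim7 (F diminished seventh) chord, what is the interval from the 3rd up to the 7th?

d5

Spelling the chord: F-A♭-C♭-E𝄫.
So we need the interval from A♭ up to E𝄫.
A♭ up to E𝄫 is 6 semitones, a half step narrower than a perfect fifth, so the interval is diminished.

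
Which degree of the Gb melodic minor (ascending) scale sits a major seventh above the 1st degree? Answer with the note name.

F

The scale is Gb Ab Bbb Cb Db Eb F.
The 1st degree is Gb; a major seventh above that is F — scale degree 7.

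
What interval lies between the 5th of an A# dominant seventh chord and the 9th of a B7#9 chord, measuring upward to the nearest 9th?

A# dominant seventh has E# as its 5th, and B7#9 has C## as its 9th.
From E# to C## is 9 semitones, exactly the major sixth.

major sixth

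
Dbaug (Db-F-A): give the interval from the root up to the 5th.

So we need the interval from Db up to A.
From Db to A: 8 semitones over a fifth = augmented.

A5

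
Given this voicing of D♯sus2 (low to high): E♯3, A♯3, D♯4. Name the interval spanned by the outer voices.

minor seventh

The outer voices are E♯3 and D♯4.
From E♯ to D♯: 10 semitones over a seventh = minor.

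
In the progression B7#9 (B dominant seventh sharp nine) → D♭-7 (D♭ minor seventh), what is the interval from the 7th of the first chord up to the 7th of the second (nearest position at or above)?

diminished third

The 7th of B7#9 (B dominant seventh sharp nine) is A; the 7th of D♭-7 (D♭ minor seventh) is C♭.
A up to C♭ is 2 semitones, a whole step narrower than a major third, so the interval is diminished.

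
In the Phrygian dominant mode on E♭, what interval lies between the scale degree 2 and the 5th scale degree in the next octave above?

augmented eleventh

E♭ phrygian dominant: E♭ F♭ G A♭ B♭ C♭ D♭.
The scale degree 2 is F♭ and the 5th scale degree (up an octave) is B♭.
11 letter names make it an eleventh; at 18 semitones (a half step wider than perfect) the quality is augmented.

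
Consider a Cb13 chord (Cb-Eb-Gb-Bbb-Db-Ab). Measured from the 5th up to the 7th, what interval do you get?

minor third

That puts Gb below Bbb.
Gb up to Bbb is 3 semitones, a half step narrower than a major third, so the interval is minor.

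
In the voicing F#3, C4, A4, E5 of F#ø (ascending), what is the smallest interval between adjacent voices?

Adjacent intervals: F#3→C4 = diminished fifth; C4→A4 = major sixth; A4→E5 = perfect fifth.
The smallest is F#3 to C4, a diminished fifth (6 semitones).

diminished fifth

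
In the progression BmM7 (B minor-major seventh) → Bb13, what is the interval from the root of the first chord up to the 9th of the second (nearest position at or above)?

BmM7 (B minor-major seventh) has B as its root, and Bb13 has C as its 9th.
From B to C: 1 semitone over a second = minor.

m2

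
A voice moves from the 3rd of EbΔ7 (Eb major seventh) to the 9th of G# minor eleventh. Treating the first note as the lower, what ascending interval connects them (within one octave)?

EbΔ7 (Eb major seventh) has G as its 3rd, and G# minor eleventh has A# as its 9th.
From G to A#: 3 semitones over a second = augmented.

augmented second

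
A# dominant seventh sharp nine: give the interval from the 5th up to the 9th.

augmented fifth

Spelling the chord: A#–C##–E#–G#–B##.
The 5th is E# and the 9th is B##.
From E# to B##: 8 semitones over a fifth = augmented.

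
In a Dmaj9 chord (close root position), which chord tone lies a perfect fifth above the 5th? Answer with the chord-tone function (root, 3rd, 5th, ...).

Spelling the chord: D-F#-A-C#-E.
The 5th is A. A perfect fifth above A is E.
E is the chord's 9th.

9th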